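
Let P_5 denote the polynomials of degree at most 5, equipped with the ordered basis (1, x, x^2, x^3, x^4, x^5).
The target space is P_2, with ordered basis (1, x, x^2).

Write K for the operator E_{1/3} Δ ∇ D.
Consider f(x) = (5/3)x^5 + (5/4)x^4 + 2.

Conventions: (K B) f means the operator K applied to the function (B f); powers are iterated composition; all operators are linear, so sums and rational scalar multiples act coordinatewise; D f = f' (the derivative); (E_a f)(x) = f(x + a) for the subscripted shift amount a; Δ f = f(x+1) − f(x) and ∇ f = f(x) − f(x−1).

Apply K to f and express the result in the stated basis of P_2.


g(x) = 100x^2 + (290/3)x + 340/9

D f = (25/3)x^4 + 5x^3
∇ D f = (100/3)x^3 - 35x^2 + (55/3)x - 10/3
Δ (∇ D) f = 100x^2 + 30x + 50/3
E_{1/3} Δ (∇ D) f = 100x^2 + (290/3)x + 340/9


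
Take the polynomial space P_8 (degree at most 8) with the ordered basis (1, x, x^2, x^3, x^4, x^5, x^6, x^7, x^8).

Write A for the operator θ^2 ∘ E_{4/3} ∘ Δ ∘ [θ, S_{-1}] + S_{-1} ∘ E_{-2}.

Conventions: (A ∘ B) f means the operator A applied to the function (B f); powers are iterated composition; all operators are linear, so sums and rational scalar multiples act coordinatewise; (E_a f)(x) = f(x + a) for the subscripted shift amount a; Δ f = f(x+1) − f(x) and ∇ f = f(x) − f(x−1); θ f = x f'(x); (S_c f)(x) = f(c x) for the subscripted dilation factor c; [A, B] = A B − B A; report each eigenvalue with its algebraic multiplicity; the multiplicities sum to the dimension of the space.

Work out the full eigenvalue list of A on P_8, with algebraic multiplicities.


λ = -1 (multiplicity 4), λ = 1 (multiplicity 5)

image of 1: 1
image of x: -x - 2
image of x^2: x^2 + 4x + 4
image of x^3: -x^3 - 6x^2 - 12x - 8
image of x^4: x^4 + 8x^3 + 24x^2 + 32x + 16
image of x^5: -x^5 - 10x^4 - 40x^3 - 80x^2 - 80x - 32
image of x^6: x^6 + 12x^5 + 60x^4 + 160x^3 + 240x^2 + 192x + 64
image of x^7: -x^7 - 14x^6 - 84x^5 - 280x^4 - 560x^3 - 672x^2 - 448x - 128
image of x^8: x^8 + 16x^7 + 112x^6 + 448x^5 + 1120x^4 + 1792x^3 + 1792x^2 + 1024x + 256
the matrix is upper triangular; its diagonal is (1, -1, 1, -1, 1, -1, 1, -1, 1)
for a triangular matrix the eigenvalues are the diagonal entries, with algebraic multiplicity their repetition count


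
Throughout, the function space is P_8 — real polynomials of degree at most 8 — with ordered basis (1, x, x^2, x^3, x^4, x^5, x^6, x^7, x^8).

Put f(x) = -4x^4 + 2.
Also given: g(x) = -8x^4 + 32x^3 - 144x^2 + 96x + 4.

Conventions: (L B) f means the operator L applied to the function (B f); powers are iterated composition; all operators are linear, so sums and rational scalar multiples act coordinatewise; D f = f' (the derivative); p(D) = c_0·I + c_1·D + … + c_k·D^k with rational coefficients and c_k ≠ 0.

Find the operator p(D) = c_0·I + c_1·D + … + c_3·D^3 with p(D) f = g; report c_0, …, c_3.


p(D) = 2·I − 2·D + 3·D^2 − D^3, i.e. c_0 = 2, c_1 = -2, c_2 = 3, c_3 = -1

D^0 f = -4x^4 + 2
D^1 f = -16x^3
D^2 f = -48x^2
D^3 f = -96x
matching coefficients of g against c_0 f + c_1 Df + … from the top degree down determines the c_i
solution: c_0 = 2, c_1 = -2, c_2 = 3, c_3 = -1


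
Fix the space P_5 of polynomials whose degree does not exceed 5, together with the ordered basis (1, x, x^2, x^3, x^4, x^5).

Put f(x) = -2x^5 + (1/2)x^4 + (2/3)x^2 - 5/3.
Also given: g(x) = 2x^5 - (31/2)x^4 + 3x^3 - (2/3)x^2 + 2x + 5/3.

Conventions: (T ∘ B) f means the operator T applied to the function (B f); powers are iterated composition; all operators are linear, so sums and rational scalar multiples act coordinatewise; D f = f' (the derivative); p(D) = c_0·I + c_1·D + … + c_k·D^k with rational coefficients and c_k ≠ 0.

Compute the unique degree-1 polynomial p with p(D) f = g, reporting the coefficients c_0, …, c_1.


D^0 f = -2x^5 + (1/2)x^4 + (2/3)x^2 - 5/3
D^1 f = -10x^4 + 2x^3 + (4/3)x
matching coefficients of g against c_0 f + c_1 Df + … from the top degree down determines the c_i
solution: c_0 = -1, c_1 = 3/2

c_0 = -1, c_1 = 3/2


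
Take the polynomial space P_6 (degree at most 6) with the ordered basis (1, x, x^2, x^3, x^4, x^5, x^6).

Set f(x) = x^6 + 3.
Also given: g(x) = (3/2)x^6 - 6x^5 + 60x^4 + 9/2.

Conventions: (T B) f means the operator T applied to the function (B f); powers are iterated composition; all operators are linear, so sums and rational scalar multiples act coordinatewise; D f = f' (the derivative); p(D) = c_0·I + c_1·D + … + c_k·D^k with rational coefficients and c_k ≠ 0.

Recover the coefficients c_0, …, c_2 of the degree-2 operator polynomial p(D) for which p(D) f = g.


c_0 = 3/2, c_1 = -1, c_2 = 2

D^0 f = x^6 + 3
D^1 f = 6x^5
D^2 f = 30x^4
matching coefficients of g against c_0 f + c_1 Df + … from the top degree down determines the c_i
solution: c_0 = 3/2, c_1 = -1, c_2 = 2


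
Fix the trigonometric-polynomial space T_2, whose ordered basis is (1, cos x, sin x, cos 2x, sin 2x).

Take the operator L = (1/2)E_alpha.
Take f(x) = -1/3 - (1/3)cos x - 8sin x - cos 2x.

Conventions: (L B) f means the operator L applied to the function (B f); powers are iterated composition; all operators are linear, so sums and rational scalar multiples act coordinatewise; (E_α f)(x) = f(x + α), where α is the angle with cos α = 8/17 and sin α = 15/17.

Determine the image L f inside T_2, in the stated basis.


the result is g(x) = -1/6 - (184/51)cos x - (59/34)sin x + (161/578)cos 2x + (120/289)sin 2x

E_alpha f = -1/3 - (368/51)cos x - (59/17)sin x + (161/289)cos 2x + (240/289)sin 2x
((1/2)E_alpha) f = -1/6 - (184/51)cos x - (59/34)sin x + (161/578)cos 2x + (120/289)sin 2x


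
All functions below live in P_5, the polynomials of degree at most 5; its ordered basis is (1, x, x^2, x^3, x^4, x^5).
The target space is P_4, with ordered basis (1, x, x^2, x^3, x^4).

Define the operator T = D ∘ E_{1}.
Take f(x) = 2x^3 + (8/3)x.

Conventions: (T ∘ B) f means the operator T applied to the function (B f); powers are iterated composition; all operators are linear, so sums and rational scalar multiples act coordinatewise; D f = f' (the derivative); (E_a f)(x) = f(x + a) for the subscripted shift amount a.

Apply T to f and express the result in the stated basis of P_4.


E_{1} f = 2x^3 + 6x^2 + (26/3)x + 14/3
D E_{1} f = 6x^2 + 12x + 26/3

the result is g(x) = 6x^2 + 12x + 26/3


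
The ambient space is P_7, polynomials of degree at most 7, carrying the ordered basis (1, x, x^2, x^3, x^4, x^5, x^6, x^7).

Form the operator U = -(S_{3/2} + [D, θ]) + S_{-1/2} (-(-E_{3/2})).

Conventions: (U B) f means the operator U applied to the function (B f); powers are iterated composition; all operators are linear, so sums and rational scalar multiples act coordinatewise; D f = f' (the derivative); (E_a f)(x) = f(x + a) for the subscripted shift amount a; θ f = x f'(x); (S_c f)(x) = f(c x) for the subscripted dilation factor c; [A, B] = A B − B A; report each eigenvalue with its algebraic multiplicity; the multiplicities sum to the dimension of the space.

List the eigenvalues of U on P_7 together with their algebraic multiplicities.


λ = -547/32 (multiplicity 1), λ = -91/8 (multiplicity 1), λ = -61/8 (multiplicity 1), λ = -5 (multiplicity 1), λ = -7/2 (multiplicity 1), λ = -2 (multiplicity 2), λ = 0 (multiplicity 1)

image of 1: 0
image of x: -2x + 1/2
image of x^2: -2x^2 - (7/2)x + 9/4
image of x^3: -(7/2)x^3 - (15/8)x^2 - (27/8)x + 27/8
image of x^4: -5x^4 - (19/4)x^3 + (27/8)x^2 - (27/4)x + 81/16
image of x^5: -(61/8)x^5 - (145/32)x^4 - (45/16)x^3 + (135/16)x^2 - (405/32)x + 243/32
image of x^6: -(91/8)x^6 - (201/32)x^5 + (135/64)x^4 - (135/16)x^3 + (1215/64)x^2 - (729/32)x + 729/64
image of x^7: -(547/32)x^7 - (875/128)x^6 - (189/128)x^5 + (945/128)x^4 - (2835/128)x^3 + (5103/128)x^2 - (5103/128)x + 2187/128
the matrix is upper triangular; its diagonal is (0, -2, -2, -7/2, -5, -61/8, -91/8, -547/32)
for a triangular matrix the eigenvalues are the diagonal entries, with algebraic multiplicity their repetition count


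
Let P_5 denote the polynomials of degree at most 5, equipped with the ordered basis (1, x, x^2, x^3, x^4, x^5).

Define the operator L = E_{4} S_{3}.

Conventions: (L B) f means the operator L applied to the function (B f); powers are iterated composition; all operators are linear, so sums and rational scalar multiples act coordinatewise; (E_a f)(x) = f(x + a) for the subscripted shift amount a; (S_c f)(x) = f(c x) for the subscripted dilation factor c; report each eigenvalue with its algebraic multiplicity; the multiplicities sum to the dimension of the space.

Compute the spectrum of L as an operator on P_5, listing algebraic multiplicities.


image of 1: 1
image of x: 3x + 12
image of x^2: 9x^2 + 72x + 144
image of x^3: 27x^3 + 324x^2 + 1296x + 1728
image of x^4: 81x^4 + 1296x^3 + 7776x^2 + 20736x + 20736
image of x^5: 243x^5 + 4860x^4 + 38880x^3 + 155520x^2 + 311040x + 248832
the matrix is upper triangular; its diagonal is (1, 3, 9, 27, 81, 243)
for a triangular matrix the eigenvalues are the diagonal entries, with algebraic multiplicity their repetition count

λ = 1 (multiplicity 1), λ = 3 (multiplicity 1), λ = 9 (multiplicity 1), λ = 27 (multiplicity 1), λ = 81 (multiplicity 1), λ = 243 (multiplicity 1)


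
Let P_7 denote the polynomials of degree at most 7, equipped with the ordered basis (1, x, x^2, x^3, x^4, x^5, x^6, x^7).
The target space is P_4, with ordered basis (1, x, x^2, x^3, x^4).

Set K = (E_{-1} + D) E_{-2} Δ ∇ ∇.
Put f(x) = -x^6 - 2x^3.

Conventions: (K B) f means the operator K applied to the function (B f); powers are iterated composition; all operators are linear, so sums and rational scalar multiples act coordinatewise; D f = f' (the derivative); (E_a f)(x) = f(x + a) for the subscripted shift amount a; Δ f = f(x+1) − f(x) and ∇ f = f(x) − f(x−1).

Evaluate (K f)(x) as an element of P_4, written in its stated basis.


∇ f = -6x^5 + 15x^4 - 20x^3 + 9x^2 - 1
∇ ∇ f = -30x^4 + 120x^3 - 210x^2 + 168x - 50
Δ ∇ ∇ f = -120x^3 + 180x^2 - 180x + 48
E_{-2} (Δ ∇ ∇) f = -120x^3 + 900x^2 - 2340x + 2088
E_{-1} E_{-2} (Δ ∇ ∇) f = -120x^3 + 1260x^2 - 4500x + 5448
D E_{-2} (Δ ∇ ∇) f = -360x^2 + 1800x - 2340
(E_{-1} + D) E_{-2} (Δ ∇ ∇) f = -120x^3 + 900x^2 - 2700x + 3108

the result is g(x) = -120x^3 + 900x^2 - 2700x + 3108


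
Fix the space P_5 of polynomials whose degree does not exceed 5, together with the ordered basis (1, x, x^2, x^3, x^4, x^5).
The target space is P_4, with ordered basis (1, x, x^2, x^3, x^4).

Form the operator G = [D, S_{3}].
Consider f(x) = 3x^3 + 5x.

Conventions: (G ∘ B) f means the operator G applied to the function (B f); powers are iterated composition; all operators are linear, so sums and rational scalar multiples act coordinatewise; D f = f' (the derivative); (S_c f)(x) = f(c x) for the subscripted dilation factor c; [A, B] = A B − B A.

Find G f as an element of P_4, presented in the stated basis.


S_{3} f = 81x^3 + 15x
D S_{3} f = 243x^2 + 15
D f = 9x^2 + 5
S_{3} D f = 81x^2 + 5
[D, S_{3}] f = 162x^2 + 10

g(x) = 162x^2 + 10


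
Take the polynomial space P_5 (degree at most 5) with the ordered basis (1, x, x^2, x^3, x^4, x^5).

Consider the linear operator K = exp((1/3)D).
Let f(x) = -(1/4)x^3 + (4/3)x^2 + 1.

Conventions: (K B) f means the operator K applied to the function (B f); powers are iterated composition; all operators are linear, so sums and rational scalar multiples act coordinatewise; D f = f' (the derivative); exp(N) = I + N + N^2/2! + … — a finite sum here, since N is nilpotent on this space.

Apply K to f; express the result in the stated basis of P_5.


order-1 term: -(1/4)x^2 + (8/9)x
order-2 term: -(1/12)x + 4/27
order-3 term: -1/108
the series for exp((1/3)D) f terminates at order 3
exp((1/3)D) f = -(1/4)x^3 + (13/12)x^2 + (29/36)x + 41/36

the image equals g(x) = -(1/4)x^3 + (13/12)x^2 + (29/36)x + 41/36


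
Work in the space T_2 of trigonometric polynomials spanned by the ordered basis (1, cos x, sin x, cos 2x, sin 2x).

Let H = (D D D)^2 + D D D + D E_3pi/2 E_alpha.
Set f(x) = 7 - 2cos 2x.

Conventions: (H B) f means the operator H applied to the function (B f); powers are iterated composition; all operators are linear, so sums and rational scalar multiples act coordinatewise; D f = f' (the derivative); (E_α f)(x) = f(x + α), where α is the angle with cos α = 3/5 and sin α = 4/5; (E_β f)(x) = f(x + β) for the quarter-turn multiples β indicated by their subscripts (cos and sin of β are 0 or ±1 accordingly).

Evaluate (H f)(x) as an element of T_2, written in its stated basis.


D f = 4sin 2x
D D f = 8cos 2x
D D D f = -16sin 2x
D (D D D) f = -32cos 2x
D D (D D D) f = 64sin 2x
D D D (D D D) f = 128cos 2x
D f = 4sin 2x
D D f = 8cos 2x
D D D f = -16sin 2x
E_alpha f = 7 + (14/25)cos 2x + (48/25)sin 2x
E_3pi/2 E_alpha f = 7 - (14/25)cos 2x - (48/25)sin 2x
D E_3pi/2 E_alpha f = -(96/25)cos 2x + (28/25)sin 2x
((D D D)^2 + D D D + D E_3pi/2 E_alpha) f = (3104/25)cos 2x - (372/25)sin 2x

g(x) = (3104/25)cos 2x - (372/25)sin 2x


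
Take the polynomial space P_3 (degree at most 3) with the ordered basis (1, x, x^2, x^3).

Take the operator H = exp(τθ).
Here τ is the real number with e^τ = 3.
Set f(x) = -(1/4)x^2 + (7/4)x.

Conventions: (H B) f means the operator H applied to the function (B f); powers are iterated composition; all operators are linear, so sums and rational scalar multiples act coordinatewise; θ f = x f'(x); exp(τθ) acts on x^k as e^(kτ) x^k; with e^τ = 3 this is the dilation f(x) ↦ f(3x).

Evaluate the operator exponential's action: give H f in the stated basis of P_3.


g(x) = -(9/4)x^2 + (21/4)x

exp(τθ) x^k = e^(kτ) x^k; with e^τ = 3 this sends x^k to 3^k x^k
x ↦ 3 x
x^2 ↦ 9 x^2
applying this coordinatewise to f: exp(τθ) f = -(9/4)x^2 + (21/4)x


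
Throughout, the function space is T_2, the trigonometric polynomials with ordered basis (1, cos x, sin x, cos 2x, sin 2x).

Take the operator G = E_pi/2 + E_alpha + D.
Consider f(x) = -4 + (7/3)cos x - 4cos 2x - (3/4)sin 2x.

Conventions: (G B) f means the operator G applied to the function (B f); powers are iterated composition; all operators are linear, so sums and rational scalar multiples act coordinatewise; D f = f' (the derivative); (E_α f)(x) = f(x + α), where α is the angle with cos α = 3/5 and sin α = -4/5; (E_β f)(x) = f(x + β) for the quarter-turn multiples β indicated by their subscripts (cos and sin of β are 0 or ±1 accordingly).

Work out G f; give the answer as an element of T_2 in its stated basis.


the image equals g(x) = -8 + (7/5)cos x - (14/5)sin x + (217/50)cos 2x + (128/25)sin 2x

E_pi/2 f = -4 - (7/3)sin x + 4cos 2x + (3/4)sin 2x
E_alpha f = -4 + (7/5)cos x + (28/15)sin x + (46/25)cos 2x - (363/100)sin 2x
D f = -(7/3)sin x - (3/2)cos 2x + 8sin 2x
(E_pi/2 + E_alpha + D) f = -8 + (7/5)cos x - (14/5)sin x + (217/50)cos 2x + (128/25)sin 2x


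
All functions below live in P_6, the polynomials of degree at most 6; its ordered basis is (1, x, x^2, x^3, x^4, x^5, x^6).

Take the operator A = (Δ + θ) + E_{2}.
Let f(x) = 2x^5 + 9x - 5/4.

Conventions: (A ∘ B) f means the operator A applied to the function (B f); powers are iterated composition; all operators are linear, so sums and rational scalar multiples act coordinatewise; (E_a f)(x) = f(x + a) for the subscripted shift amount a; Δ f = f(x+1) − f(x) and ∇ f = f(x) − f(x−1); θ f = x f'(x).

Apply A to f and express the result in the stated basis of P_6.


Δ f = 10x^4 + 20x^3 + 20x^2 + 10x + 11
θ f = 10x^5 + 9x
(Δ + θ) f = 10x^5 + 10x^4 + 20x^3 + 20x^2 + 19x + 11
E_{2} f = 2x^5 + 20x^4 + 80x^3 + 160x^2 + 169x + 323/4
((Δ + θ) + E_{2}) f = 12x^5 + 30x^4 + 100x^3 + 180x^2 + 188x + 367/4

g(x) = 12x^5 + 30x^4 + 100x^3 + 180x^2 + 188x + 367/4


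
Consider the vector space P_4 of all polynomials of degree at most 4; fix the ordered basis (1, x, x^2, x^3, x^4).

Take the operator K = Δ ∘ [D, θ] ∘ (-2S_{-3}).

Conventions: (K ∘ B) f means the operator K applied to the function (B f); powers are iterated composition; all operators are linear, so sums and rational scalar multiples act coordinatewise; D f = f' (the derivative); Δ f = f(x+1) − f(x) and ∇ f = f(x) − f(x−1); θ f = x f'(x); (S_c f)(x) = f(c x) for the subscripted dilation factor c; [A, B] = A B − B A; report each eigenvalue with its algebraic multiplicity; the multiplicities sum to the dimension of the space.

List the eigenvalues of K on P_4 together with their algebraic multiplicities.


λ = 0 (multiplicity 5)

image of 1: 0
image of x: 0
image of x^2: -36
image of x^3: 324x + 162
image of x^4: -1944x^2 - 1944x - 648
the matrix is upper triangular; its diagonal is (0, 0, 0, 0, 0)
for a triangular matrix the eigenvalues are the diagonal entries, with algebraic multiplicity their repetition count


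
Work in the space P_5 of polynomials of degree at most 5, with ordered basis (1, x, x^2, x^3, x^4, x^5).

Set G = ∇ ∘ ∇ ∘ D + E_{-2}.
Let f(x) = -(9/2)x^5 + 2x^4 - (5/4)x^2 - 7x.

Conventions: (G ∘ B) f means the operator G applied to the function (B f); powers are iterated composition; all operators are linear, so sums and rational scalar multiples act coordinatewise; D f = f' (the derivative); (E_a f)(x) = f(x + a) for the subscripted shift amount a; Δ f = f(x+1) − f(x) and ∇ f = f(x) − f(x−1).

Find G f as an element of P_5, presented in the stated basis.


D f = -(45/2)x^4 + 8x^3 - (5/2)x - 7
∇ D f = -90x^3 + 159x^2 - 114x + 28
∇ ∇ D f = -270x^2 + 588x - 363
E_{-2} f = -(9/2)x^5 + 47x^4 - 196x^3 + (1627/4)x^2 - 426x + 185
(∇ ∘ ∇ ∘ D + E_{-2}) f = -(9/2)x^5 + 47x^4 - 196x^3 + (547/4)x^2 + 162x - 178

g(x) = -(9/2)x^5 + 47x^4 - 196x^3 + (547/4)x^2 + 162x - 178


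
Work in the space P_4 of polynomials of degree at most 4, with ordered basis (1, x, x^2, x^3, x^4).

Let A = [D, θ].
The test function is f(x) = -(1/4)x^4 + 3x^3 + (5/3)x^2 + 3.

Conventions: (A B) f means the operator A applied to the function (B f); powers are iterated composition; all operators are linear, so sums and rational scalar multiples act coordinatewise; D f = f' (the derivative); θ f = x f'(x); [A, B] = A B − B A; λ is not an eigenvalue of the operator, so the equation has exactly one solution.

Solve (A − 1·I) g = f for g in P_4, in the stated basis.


the result is g(x) = (1/4)x^4 - 2x^3 - (23/3)x^2 - (46/3)x - 55/3

write g with unknown coordinates in the stated basis and equate coefficients in (A − 1·I) g = f
solving from the highest basis element down gives g = (1/4)x^4 - 2x^3 - (23/3)x^2 - (46/3)x - 55/3
check: A g = x^3 - 6x^2 - (46/3)x - 46/3
so A g − 1·g = -(1/4)x^4 + 3x^3 + (5/3)x^2 + 3 = f ✓


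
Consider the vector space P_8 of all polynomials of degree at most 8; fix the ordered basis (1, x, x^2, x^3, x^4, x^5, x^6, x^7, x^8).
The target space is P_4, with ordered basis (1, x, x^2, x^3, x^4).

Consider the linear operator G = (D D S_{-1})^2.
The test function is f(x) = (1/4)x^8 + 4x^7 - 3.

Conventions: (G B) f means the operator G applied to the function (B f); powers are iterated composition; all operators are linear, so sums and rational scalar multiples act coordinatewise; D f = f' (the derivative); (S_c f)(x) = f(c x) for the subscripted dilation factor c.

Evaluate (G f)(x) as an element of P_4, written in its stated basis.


the image equals g(x) = 420x^4 + 3360x^3

S_{-1} f = (1/4)x^8 - 4x^7 - 3
D S_{-1} f = 2x^7 - 28x^6
D D S_{-1} f = 14x^6 - 168x^5
S_{-1} (D D S_{-1}) f = 14x^6 + 168x^5
D S_{-1} (D D S_{-1}) f = 84x^5 + 840x^4
D D S_{-1} (D D S_{-1}) f = 420x^4 + 3360x^3


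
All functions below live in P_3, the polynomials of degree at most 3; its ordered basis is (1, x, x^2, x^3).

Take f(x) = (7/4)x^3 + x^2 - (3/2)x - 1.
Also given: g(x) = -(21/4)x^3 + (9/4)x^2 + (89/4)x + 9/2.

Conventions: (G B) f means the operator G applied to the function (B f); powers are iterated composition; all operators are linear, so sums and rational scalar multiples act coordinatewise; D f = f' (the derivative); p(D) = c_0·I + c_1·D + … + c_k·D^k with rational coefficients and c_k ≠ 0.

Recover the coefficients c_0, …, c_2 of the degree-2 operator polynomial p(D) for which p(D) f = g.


c_0 = -3, c_1 = 1, c_2 = 3/2

D^0 f = (7/4)x^3 + x^2 - (3/2)x - 1
D^1 f = (21/4)x^2 + 2x - 3/2
D^2 f = (21/2)x + 2
matching coefficients of g against c_0 f + c_1 Df + … from the top degree down determines the c_i
solution: c_0 = -3, c_1 = 1, c_2 = 3/2


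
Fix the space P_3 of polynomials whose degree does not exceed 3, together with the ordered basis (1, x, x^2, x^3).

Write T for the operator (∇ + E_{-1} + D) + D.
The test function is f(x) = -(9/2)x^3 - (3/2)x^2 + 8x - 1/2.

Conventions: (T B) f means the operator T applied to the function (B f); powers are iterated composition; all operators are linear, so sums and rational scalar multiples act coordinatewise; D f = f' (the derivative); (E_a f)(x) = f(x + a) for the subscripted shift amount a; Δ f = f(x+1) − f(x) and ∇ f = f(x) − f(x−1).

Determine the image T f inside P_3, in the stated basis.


∇ f = -(27/2)x^2 + (21/2)x + 5
E_{-1} f = -(9/2)x^3 + 12x^2 - (5/2)x - 11/2
D f = -(27/2)x^2 - 3x + 8
(∇ + E_{-1} + D) f = -(9/2)x^3 - 15x^2 + 5x + 15/2
D f = -(27/2)x^2 - 3x + 8
((∇ + E_{-1} + D) + D) f = -(9/2)x^3 - (57/2)x^2 + 2x + 31/2

g(x) = -(9/2)x^3 - (57/2)x^2 + 2x + 31/2


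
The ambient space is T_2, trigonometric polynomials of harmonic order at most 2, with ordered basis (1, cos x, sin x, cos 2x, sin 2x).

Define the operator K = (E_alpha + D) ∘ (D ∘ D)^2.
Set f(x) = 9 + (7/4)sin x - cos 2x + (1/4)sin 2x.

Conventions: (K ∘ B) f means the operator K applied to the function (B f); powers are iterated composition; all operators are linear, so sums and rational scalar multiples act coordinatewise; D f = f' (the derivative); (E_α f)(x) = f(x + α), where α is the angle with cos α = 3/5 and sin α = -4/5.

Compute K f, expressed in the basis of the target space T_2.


g(x) = (7/20)cos x + (21/20)sin x + (216/25)cos 2x + (388/25)sin 2x

D f = (7/4)cos x + (1/2)cos 2x + 2sin 2x
D D f = -(7/4)sin x + 4cos 2x - sin 2x
D (D ∘ D) f = -(7/4)cos x - 2cos 2x - 8sin 2x
D D (D ∘ D) f = (7/4)sin x - 16cos 2x + 4sin 2x
E_alpha (D ∘ D)^2 f = -(7/5)cos x + (21/20)sin x + (16/25)cos 2x - (412/25)sin 2x
D (D ∘ D)^2 f = (7/4)cos x + 8cos 2x + 32sin 2x
(E_alpha + D) (D ∘ D)^2 f = (7/20)cos x + (21/20)sin x + (216/25)cos 2x + (388/25)sin 2x


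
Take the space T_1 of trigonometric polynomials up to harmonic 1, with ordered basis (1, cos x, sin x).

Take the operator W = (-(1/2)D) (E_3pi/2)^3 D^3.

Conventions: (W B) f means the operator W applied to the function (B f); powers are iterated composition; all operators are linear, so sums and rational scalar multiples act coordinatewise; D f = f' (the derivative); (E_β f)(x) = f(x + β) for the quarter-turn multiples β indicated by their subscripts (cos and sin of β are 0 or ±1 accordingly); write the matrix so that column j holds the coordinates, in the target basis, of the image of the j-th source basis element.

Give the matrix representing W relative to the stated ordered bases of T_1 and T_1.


the matrix is [[0, 0, 0]; [0, 0, -1/2]; [0, 1/2, 0]] (rows listed top to bottom)

image of 1: 0
image of cos x: (1/2)sin x
image of sin x: -(1/2)cos x
each image's coordinates form column j of the matrix


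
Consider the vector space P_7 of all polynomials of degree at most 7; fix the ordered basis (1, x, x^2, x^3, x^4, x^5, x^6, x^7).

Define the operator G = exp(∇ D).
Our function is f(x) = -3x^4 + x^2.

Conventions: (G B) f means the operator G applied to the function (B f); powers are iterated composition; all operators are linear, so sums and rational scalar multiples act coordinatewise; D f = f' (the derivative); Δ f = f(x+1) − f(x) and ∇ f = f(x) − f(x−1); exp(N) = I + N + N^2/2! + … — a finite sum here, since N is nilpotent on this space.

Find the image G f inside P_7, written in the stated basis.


g(x) = -3x^4 - 35x^2 + 36x - 46

order-1 term: -36x^2 + 36x - 10
order-2 term: -36
the series for exp(∇ D) f terminates at order 2
exp(∇ D) f = -3x^4 - 35x^2 + 36x - 46


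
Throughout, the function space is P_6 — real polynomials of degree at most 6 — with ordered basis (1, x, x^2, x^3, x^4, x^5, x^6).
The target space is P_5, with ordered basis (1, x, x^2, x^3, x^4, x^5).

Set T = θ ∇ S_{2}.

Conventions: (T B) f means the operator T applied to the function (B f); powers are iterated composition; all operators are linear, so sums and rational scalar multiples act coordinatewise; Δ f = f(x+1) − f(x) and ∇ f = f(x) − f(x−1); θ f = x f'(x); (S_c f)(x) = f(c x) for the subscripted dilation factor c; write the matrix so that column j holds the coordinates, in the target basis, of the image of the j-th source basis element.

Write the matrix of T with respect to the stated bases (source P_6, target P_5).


image of 1: 0
image of x: 0
image of x^2: 8x
image of x^3: 48x^2 - 24x
image of x^4: 192x^3 - 192x^2 + 64x
image of x^5: 640x^4 - 960x^3 + 640x^2 - 160x
image of x^6: 1920x^5 - 3840x^4 + 3840x^3 - 1920x^2 + 384x
each image's coordinates form column j of the matrix

the matrix is [[0, 0, 0, 0, 0, 0, 0]; [0, 0, 8, -24, 64, -160, 384]; [0, 0, 0, 48, -192, 640, -1920]; [0, 0, 0, 0, 192, -960, 3840]; [0, 0, 0, 0, 0, 640, -3840]; [0, 0, 0, 0, 0, 0, 1920]] (rows listed top to bottom)


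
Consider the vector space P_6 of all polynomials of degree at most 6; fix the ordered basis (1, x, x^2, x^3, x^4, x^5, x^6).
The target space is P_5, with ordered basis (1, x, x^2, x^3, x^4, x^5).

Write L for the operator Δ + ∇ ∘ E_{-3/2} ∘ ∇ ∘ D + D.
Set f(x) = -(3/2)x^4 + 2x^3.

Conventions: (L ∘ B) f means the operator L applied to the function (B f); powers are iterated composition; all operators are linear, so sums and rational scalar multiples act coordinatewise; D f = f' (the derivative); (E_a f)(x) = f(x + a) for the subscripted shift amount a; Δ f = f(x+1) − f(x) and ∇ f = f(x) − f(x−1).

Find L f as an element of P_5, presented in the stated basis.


the image equals g(x) = -12x^3 + 3x^2 - 36x + 205/2

Δ f = -6x^3 - 3x^2 + 1/2
D f = -6x^3 + 6x^2
∇ D f = -18x^2 + 30x - 12
E_{-3/2} ∇ D f = -18x^2 + 84x - 195/2
∇ E_{-3/2} ∇ D f = -36x + 102
D f = -6x^3 + 6x^2
(Δ + ∇ ∘ E_{-3/2} ∘ ∇ ∘ D + D) f = -12x^3 + 3x^2 - 36x + 205/2


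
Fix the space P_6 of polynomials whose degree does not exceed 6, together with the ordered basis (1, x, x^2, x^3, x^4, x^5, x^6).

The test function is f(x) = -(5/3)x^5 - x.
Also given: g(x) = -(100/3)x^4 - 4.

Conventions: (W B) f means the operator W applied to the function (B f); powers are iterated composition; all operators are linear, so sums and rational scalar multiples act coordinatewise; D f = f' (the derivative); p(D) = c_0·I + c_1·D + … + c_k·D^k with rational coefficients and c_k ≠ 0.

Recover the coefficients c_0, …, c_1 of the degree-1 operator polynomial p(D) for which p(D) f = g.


c_0 = 0, c_1 = 4

D^0 f = -(5/3)x^5 - x
D^1 f = -(25/3)x^4 - 1
matching coefficients of g against c_0 f + c_1 Df + … from the top degree down determines the c_i
solution: c_0 = 0, c_1 = 4


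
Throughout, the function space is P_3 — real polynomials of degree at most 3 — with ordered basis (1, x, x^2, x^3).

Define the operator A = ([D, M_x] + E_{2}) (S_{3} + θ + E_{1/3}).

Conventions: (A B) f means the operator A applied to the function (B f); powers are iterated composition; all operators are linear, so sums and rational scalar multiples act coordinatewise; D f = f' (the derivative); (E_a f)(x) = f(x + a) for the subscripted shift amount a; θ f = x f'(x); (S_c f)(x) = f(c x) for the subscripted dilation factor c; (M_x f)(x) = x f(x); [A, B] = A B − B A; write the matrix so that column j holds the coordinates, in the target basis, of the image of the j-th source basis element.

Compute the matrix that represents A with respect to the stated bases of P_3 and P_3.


image of 1: 4
image of x: 10x + 32/3
image of x^2: 24x^2 + (148/3)x + 446/9
image of x^3: 62x^3 + 188x^2 + (1130/3)x + 6824/27
each image's coordinates form column j of the matrix

the matrix is [[4, 32/3, 446/9, 6824/27]; [0, 10, 148/3, 1130/3]; [0, 0, 24, 188]; [0, 0, 0, 62]] (rows listed top to bottom)


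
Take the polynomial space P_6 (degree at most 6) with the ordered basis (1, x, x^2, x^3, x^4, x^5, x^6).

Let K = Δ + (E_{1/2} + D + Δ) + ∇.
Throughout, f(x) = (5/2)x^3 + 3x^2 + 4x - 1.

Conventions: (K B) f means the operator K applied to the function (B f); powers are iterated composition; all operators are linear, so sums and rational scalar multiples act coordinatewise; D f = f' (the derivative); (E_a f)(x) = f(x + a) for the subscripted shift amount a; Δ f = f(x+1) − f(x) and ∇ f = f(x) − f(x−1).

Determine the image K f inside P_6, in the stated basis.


g(x) = (5/2)x^3 + (147/4)x^2 + (323/8)x + 457/16

Δ f = (15/2)x^2 + (27/2)x + 19/2
E_{1/2} f = (5/2)x^3 + (27/4)x^2 + (71/8)x + 33/16
D f = (15/2)x^2 + 6x + 4
Δ f = (15/2)x^2 + (27/2)x + 19/2
(E_{1/2} + D + Δ) f = (5/2)x^3 + (87/4)x^2 + (227/8)x + 249/16
∇ f = (15/2)x^2 - (3/2)x + 7/2
(Δ + (E_{1/2} + D + Δ) + ∇) f = (5/2)x^3 + (147/4)x^2 + (323/8)x + 457/16


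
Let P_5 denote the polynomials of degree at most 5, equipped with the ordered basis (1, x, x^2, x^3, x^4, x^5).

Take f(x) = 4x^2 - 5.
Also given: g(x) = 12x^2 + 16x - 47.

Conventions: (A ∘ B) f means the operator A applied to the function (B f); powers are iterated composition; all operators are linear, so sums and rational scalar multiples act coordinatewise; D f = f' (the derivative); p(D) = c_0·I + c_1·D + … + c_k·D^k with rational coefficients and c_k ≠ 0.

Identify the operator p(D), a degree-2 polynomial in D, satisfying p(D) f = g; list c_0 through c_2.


c_0 = 3, c_1 = 2, c_2 = -4

D^0 f = 4x^2 - 5
D^1 f = 8x
D^2 f = 8
matching coefficients of g against c_0 f + c_1 Df + … from the top degree down determines the c_i
solution: c_0 = 3, c_1 = 2, c_2 = -4


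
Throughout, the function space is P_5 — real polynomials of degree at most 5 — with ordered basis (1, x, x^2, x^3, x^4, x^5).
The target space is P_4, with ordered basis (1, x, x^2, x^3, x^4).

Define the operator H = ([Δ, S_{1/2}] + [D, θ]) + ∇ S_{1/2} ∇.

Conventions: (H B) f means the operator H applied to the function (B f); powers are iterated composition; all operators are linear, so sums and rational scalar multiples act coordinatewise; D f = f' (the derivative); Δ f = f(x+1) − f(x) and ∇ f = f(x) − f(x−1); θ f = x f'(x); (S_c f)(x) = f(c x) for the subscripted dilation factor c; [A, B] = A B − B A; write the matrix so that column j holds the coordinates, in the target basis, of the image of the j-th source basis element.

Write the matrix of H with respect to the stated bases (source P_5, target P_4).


image of 1: 0
image of x: 1/2
image of x^2: (3/2)x + 1/4
image of x^3: (21/8)x^2 + (3/8)x - 25/8
image of x^4: (15/4)x^3 + (3/8)x^2 - (25/4)x + 49/16
image of x^5: (155/32)x^4 + (5/16)x^3 - (125/16)x^2 + (245/32)x - 241/32
each image's coordinates form column j of the matrix

the matrix is [[0, 1/2, 1/4, -25/8, 49/16, -241/32]; [0, 0, 3/2, 3/8, -25/4, 245/32]; [0, 0, 0, 21/8, 3/8, -125/16]; [0, 0, 0, 0, 15/4, 5/16]; [0, 0, 0, 0, 0, 155/32]] (rows listed top to bottom)


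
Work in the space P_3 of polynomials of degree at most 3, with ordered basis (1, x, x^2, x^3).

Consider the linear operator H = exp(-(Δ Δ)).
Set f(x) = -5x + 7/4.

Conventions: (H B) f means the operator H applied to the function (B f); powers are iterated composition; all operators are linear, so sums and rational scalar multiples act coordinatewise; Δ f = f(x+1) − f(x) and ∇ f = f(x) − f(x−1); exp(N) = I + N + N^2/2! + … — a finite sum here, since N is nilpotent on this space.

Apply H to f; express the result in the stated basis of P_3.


the result is g(x) = -5x + 7/4

the series for exp(-(Δ Δ)) f terminates at order 0
exp(-(Δ Δ)) f = -5x + 7/4


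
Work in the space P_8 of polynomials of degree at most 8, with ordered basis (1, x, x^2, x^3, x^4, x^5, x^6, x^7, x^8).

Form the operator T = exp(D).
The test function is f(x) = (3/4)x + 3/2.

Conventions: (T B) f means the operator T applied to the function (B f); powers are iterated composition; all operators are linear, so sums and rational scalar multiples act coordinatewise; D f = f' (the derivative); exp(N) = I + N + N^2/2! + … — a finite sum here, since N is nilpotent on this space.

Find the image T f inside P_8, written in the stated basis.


g(x) = (3/4)x + 9/4

order-1 term: 3/4
the series for exp(D) f terminates at order 1
exp(D) f = (3/4)x + 9/4


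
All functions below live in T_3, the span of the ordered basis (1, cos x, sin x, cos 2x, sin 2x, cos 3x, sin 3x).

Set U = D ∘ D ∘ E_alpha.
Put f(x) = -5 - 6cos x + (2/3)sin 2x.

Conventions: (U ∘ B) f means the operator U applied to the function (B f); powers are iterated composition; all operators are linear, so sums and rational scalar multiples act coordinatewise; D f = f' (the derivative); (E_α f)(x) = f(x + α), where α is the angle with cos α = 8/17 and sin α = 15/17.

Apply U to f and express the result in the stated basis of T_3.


E_alpha f = -5 - (48/17)cos x + (90/17)sin x + (160/289)cos 2x - (322/867)sin 2x
D E_alpha f = (90/17)cos x + (48/17)sin x - (644/867)cos 2x - (320/289)sin 2x
D (D ∘ E_alpha) f = (48/17)cos x - (90/17)sin x - (640/289)cos 2x + (1288/867)sin 2x

the result is g(x) = (48/17)cos x - (90/17)sin x - (640/289)cos 2x + (1288/867)sin 2x


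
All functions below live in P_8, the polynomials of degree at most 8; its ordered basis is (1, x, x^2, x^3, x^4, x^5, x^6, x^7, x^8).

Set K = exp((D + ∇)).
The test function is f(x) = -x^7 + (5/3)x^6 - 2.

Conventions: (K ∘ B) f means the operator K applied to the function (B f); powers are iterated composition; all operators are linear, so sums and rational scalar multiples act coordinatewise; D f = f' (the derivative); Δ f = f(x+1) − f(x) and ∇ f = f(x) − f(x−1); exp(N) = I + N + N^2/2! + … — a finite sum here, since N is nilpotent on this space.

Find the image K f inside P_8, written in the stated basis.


the image equals g(x) = -x^7 - (37/3)x^6 - 43x^5 - 30x^4 + 30x^3 - 13x^2 - 5x + 31/3

order-1 term: -14x^6 + 41x^5 - 60x^4 + (205/3)x^3 - 46x^2 + 17x - 8/3
order-2 term: -84x^5 + 310x^4 - 585x^3 + 695x^2 - 459x + 395/3
order-3 term: -280x^4 + (3320/3)x^3 - 2070x^2 + 2065x - 864
order-4 term: -560x^3 + 2080x^2 - 3180x + 5690/3
order-5 term: -672x^2 + 2000x - 1800
order-6 term: -448x + 2336/3
order-7 term: -128
the series for exp((D + ∇)) f terminates at order 7
exp((D + ∇)) f = -x^7 - (37/3)x^6 - 43x^5 - 30x^4 + 30x^3 - 13x^2 - 5x + 31/3


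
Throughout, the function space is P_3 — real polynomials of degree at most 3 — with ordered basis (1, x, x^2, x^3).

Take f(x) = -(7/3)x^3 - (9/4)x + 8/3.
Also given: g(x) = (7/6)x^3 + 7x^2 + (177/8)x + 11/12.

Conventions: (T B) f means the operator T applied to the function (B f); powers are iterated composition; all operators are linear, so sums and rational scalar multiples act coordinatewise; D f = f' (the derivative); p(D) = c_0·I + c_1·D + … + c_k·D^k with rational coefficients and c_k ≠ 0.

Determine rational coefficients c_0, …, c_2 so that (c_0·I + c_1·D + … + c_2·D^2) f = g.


p(D) = -(1/2)·I − D − (3/2)·D^2, i.e. c_0 = -1/2, c_1 = -1, c_2 = -3/2

D^0 f = -(7/3)x^3 - (9/4)x + 8/3
D^1 f = -7x^2 - 9/4
D^2 f = -14x
matching coefficients of g against c_0 f + c_1 Df + … from the top degree down determines the c_i
solution: c_0 = -1/2, c_1 = -1, c_2 = -3/2


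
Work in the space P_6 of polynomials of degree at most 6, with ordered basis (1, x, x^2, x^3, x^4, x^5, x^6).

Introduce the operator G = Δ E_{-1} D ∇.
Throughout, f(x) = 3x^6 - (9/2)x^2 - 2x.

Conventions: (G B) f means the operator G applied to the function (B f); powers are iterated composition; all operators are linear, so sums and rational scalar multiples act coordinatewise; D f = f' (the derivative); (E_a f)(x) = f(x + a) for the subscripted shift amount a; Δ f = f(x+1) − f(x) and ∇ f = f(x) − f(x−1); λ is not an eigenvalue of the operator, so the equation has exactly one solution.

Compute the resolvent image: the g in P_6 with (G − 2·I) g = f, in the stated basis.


the image equals g(x) = -(3/2)x^6 - 90x^3 + (1089/4)x^2 - 314x - 135

write g with unknown coordinates in the stated basis and equate coefficients in (G − 2·I) g = f
solving from the highest basis element down gives g = -(3/2)x^6 - 90x^3 + (1089/4)x^2 - 314x - 135
check: G g = -180x^3 + 540x^2 - 630x - 270
so G g − 2·g = 3x^6 - (9/2)x^2 - 2x = f ✓


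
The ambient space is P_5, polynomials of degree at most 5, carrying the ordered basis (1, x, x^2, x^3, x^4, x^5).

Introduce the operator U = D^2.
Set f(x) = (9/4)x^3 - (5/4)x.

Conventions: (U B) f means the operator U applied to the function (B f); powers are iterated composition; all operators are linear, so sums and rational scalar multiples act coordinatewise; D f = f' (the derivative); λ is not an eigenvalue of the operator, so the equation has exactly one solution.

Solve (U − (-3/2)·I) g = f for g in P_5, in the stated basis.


the image equals g(x) = (3/2)x^3 - (41/6)x

write g with unknown coordinates in the stated basis and equate coefficients in (U − (-3/2)·I) g = f
solving from the highest basis element down gives g = (3/2)x^3 - (41/6)x
check: U g = 9x
so U g − (-3/2)·g = (9/4)x^3 - (5/4)x = f ✓


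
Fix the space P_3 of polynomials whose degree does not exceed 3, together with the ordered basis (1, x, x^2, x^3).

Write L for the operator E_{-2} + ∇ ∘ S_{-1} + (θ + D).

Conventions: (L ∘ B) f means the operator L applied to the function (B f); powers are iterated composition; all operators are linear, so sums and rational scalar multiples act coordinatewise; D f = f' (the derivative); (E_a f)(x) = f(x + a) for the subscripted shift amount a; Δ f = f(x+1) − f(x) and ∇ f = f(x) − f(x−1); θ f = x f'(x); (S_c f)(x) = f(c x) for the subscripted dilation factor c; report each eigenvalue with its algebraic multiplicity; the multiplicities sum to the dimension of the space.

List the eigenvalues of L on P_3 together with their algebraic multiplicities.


λ = 1 (multiplicity 1), λ = 2 (multiplicity 1), λ = 3 (multiplicity 1), λ = 4 (multiplicity 1)

image of 1: 1
image of x: 2x - 2
image of x^2: 3x^2 + 3
image of x^3: 4x^3 - 6x^2 + 15x - 9
the matrix is upper triangular; its diagonal is (1, 2, 3, 4)
for a triangular matrix the eigenvalues are the diagonal entries, with algebraic multiplicity their repetition count


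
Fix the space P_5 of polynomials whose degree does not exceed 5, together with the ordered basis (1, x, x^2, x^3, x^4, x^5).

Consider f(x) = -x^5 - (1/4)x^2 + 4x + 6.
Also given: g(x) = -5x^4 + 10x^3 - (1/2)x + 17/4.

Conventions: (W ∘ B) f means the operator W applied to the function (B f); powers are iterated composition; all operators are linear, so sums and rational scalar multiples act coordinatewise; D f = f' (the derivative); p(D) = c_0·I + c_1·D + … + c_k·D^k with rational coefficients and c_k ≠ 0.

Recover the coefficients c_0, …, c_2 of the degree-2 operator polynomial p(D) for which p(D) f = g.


D^0 f = -x^5 - (1/4)x^2 + 4x + 6
D^1 f = -5x^4 - (1/2)x + 4
D^2 f = -20x^3 - 1/2
matching coefficients of g against c_0 f + c_1 Df + … from the top degree down determines the c_i
solution: c_0 = 0, c_1 = 1, c_2 = -1/2

c_0 = 0, c_1 = 1, c_2 = -1/2


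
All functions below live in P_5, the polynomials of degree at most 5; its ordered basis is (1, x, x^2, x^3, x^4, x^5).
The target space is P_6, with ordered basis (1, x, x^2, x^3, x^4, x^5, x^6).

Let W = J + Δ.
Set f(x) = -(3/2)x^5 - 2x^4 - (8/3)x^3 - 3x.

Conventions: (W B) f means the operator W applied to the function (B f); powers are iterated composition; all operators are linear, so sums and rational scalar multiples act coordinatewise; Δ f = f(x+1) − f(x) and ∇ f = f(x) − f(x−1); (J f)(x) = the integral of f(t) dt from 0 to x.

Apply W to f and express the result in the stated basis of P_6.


the result is g(x) = -(1/4)x^6 - (2/5)x^5 - (49/6)x^4 - 23x^3 - (73/2)x^2 - (47/2)x - 55/6

J f = -(1/4)x^6 - (2/5)x^5 - (2/3)x^4 - (3/2)x^2
Δ f = -(15/2)x^4 - 23x^3 - 35x^2 - (47/2)x - 55/6
(J + Δ) f = -(1/4)x^6 - (2/5)x^5 - (49/6)x^4 - 23x^3 - (73/2)x^2 - (47/2)x - 55/6
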